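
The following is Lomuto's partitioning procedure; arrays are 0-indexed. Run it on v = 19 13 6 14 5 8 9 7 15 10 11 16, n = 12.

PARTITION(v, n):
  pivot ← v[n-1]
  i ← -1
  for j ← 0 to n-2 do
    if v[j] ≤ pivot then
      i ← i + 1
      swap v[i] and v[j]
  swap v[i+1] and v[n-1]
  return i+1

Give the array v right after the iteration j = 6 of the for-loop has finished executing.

13 6 14 5 8 9 19 7 15 10 11 16

pivot = v[11] = 16; i = -1
j=0: v[0]=19 > 16 → no swap
j=1: v[1]=13 ≤ 16 → i=0, swap v[0],v[1] → 13 19 6 14 5 8 9 7 15 10 11 16
j=2: v[2]=6 ≤ 16 → i=1, swap v[1],v[2] → 13 6 19 14 5 8 9 7 15 10 11 16
j=3: v[3]=14 ≤ 16 → i=2, swap v[2],v[3] → 13 6 14 19 5 8 9 7 15 10 11 16
j=4: v[4]=5 ≤ 16 → i=3, swap v[3],v[4] → 13 6 14 5 19 8 9 7 15 10 11 16
j=5: v[5]=8 ≤ 16 → i=4, swap v[4],v[5] → 13 6 14 5 8 19 9 7 15 10 11 16
j=6: v[6]=9 ≤ 16 → i=5, swap v[5],v[6] → 13 6 14 5 8 9 19 7 15 10 11 16
(after j=6) v = 13 6 14 5 8 9 19 7 15 10 11 16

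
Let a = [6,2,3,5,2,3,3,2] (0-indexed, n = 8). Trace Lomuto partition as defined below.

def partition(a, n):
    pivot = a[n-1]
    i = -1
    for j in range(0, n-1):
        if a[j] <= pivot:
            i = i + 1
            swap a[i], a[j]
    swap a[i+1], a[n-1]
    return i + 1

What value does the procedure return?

2

pivot = a[7] = 2; i = -1
j=0: a[0]=6 > 2 → no swap
j=1: a[1]=2 ≤ 2 → i=0, swap a[0],a[1] → [2,6,3,5,2,3,3,2]
j=2: a[2]=3 > 2 → no swap
j=3: a[3]=5 > 2 → no swap
j=4: a[4]=2 ≤ 2 → i=1, swap a[1],a[4] → [2,2,3,5,6,3,3,2]
j=5: a[5]=3 > 2 → no swap
j=6: a[6]=3 > 2 → no swap
final swap a[2],a[7] → [2,2,2,5,6,3,3,3]; return 2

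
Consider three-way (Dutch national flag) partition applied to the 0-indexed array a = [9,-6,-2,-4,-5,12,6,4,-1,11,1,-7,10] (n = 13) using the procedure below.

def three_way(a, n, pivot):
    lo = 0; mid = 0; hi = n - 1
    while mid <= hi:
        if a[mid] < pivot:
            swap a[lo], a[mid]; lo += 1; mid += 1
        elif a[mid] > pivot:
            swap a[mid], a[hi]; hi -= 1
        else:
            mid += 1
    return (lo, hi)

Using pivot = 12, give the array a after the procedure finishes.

pivot = 12; lo=0, mid=0, hi=12
a[mid]=9<12: swap a[0],a[0]; lo=1,mid=1 → [9,-6,-2,-4,-5,12,6,4,-1,11,1,-7,10]
a[mid]=-6<12: swap a[1],a[1]; lo=2,mid=2 → [9,-6,-2,-4,-5,12,6,4,-1,11,1,-7,10]
a[mid]=-2<12: swap a[2],a[2]; lo=3,mid=3 → [9,-6,-2,-4,-5,12,6,4,-1,11,1,-7,10]
a[mid]=-4<12: swap a[3],a[3]; lo=4,mid=4 → [9,-6,-2,-4,-5,12,6,4,-1,11,1,-7,10]
a[mid]=-5<12: swap a[4],a[4]; lo=5,mid=5 → [9,-6,-2,-4,-5,12,6,4,-1,11,1,-7,10]
a[mid]=12=12: mid=6
a[mid]=6<12: swap a[5],a[6]; lo=6,mid=7 → [9,-6,-2,-4,-5,6,12,4,-1,11,1,-7,10]
a[mid]=4<12: swap a[6],a[7]; lo=7,mid=8 → [9,-6,-2,-4,-5,6,4,12,-1,11,1,-7,10]
a[mid]=-1<12: swap a[7],a[8]; lo=8,mid=9 → [9,-6,-2,-4,-5,6,4,-1,12,11,1,-7,10]
a[mid]=11<12: swap a[8],a[9]; lo=9,mid=10 → [9,-6,-2,-4,-5,6,4,-1,11,12,1,-7,10]
a[mid]=1<12: swap a[9],a[10]; lo=10,mid=11 → [9,-6,-2,-4,-5,6,4,-1,11,1,12,-7,10]
a[mid]=-7<12: swap a[10],a[11]; lo=11,mid=12 → [9,-6,-2,-4,-5,6,4,-1,11,1,-7,12,10]
a[mid]=10<12: swap a[11],a[12]; lo=12,mid=13 → [9,-6,-2,-4,-5,6,4,-1,11,1,-7,10,12]
end: lo=12, hi=12; a = [9,-6,-2,-4,-5,6,4,-1,11,1,-7,10,12]

[9,-6,-2,-4,-5,6,4,-1,11,1,-7,10,12]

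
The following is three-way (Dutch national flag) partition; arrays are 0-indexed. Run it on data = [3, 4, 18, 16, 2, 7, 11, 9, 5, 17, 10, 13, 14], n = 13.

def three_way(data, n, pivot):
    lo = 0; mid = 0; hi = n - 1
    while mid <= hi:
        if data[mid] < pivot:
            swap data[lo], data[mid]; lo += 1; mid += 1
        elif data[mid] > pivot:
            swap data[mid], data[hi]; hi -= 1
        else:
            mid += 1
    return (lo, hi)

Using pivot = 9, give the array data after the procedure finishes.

[3, 4, 5, 2, 7, 9, 11, 16, 17, 10, 13, 14, 18]

pivot = 9; lo=0, mid=0, hi=12
data[mid]=3<9: swap data[0],data[0]; lo=1,mid=1 → [3, 4, 18, 16, 2, 7, 11, 9, 5, 17, 10, 13, 14]
data[mid]=4<9: swap data[1],data[1]; lo=2,mid=2 → [3, 4, 18, 16, 2, 7, 11, 9, 5, 17, 10, 13, 14]
data[mid]=18>9: swap data[2],data[12]; hi=11 → [3, 4, 14, 16, 2, 7, 11, 9, 5, 17, 10, 13, 18]
data[mid]=14>9: swap data[2],data[11]; hi=10 → [3, 4, 13, 16, 2, 7, 11, 9, 5, 17, 10, 14, 18]
data[mid]=13>9: swap data[2],data[10]; hi=9 → [3, 4, 10, 16, 2, 7, 11, 9, 5, 17, 13, 14, 18]
data[mid]=10>9: swap data[2],data[9]; hi=8 → [3, 4, 17, 16, 2, 7, 11, 9, 5, 10, 13, 14, 18]
data[mid]=17>9: swap data[2],data[8]; hi=7 → [3, 4, 5, 16, 2, 7, 11, 9, 17, 10, 13, 14, 18]
data[mid]=5<9: swap data[2],data[2]; lo=3,mid=3 → [3, 4, 5, 16, 2, 7, 11, 9, 17, 10, 13, 14, 18]
data[mid]=16>9: swap data[3],data[7]; hi=6 → [3, 4, 5, 9, 2, 7, 11, 16, 17, 10, 13, 14, 18]
data[mid]=9=9: mid=4
data[mid]=2<9: swap data[3],data[4]; lo=4,mid=5 → [3, 4, 5, 2, 9, 7, 11, 16, 17, 10, 13, 14, 18]
data[mid]=7<9: swap data[4],data[5]; lo=5,mid=6 → [3, 4, 5, 2, 7, 9, 11, 16, 17, 10, 13, 14, 18]
data[mid]=11>9: swap data[6],data[6]; hi=5 → [3, 4, 5, 2, 7, 9, 11, 16, 17, 10, 13, 14, 18]
end: lo=5, hi=5; data = [3, 4, 5, 2, 7, 9, 11, 16, 17, 10, 13, 14, 18]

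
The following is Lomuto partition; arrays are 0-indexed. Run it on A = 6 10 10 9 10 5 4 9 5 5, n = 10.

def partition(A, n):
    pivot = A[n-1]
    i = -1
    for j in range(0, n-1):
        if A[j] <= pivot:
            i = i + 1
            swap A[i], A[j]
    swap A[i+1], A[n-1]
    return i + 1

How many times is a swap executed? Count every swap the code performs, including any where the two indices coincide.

pivot=5, i=-1
j=0: 6>5, skip
j=1: 10>5, skip
j=2: 10>5, skip
j=3: 9>5, skip
j=4: 10>5, skip
j=5: 5≤5, i=0, swap(0,5) ⇒ 5 10 10 9 10 6 4 9 5 5
j=6: 4≤5, i=1, swap(1,6) ⇒ 5 4 10 9 10 6 10 9 5 5
j=7: 9>5, skip
j=8: 5≤5, i=2, swap(2,8) ⇒ 5 4 5 9 10 6 10 9 10 5
swap(3,9) ⇒ 5 4 5 5 10 6 10 9 10 9; return 3

4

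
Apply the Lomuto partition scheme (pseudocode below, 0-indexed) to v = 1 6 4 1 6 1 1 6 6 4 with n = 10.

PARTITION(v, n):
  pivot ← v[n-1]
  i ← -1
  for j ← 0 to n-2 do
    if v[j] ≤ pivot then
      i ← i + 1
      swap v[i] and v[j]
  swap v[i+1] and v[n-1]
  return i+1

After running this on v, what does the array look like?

pivot=4, i=-1
j=0: 1≤4, i=0, swap(0,0) ⇒ 1 6 4 1 6 1 1 6 6 4
j=1: 6>4, skip
j=2: 4≤4, i=1, swap(1,2) ⇒ 1 4 6 1 6 1 1 6 6 4
j=3: 1≤4, i=2, swap(2,3) ⇒ 1 4 1 6 6 1 1 6 6 4
j=4: 6>4, skip
j=5: 1≤4, i=3, swap(3,5) ⇒ 1 4 1 1 6 6 1 6 6 4
j=6: 1≤4, i=4, swap(4,6) ⇒ 1 4 1 1 1 6 6 6 6 4
j=7: 6>4, skip
j=8: 6>4, skip
swap(5,9) ⇒ 1 4 1 1 1 4 6 6 6 6; return 5

1 4 1 1 1 4 6 6 6 6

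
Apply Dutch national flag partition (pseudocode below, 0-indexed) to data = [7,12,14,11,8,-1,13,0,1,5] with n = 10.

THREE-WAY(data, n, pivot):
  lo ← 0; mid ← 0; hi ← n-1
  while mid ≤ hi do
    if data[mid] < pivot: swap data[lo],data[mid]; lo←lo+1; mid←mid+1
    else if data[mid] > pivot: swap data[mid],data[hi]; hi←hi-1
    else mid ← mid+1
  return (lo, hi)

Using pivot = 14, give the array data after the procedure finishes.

lo=0 mid=0 hi=9
7<14: swap(0,0), lo=1 mid=1 ⇒ [7,12,14,11,8,-1,13,0,1,5]
12<14: swap(1,1), lo=2 mid=2 ⇒ [7,12,14,11,8,-1,13,0,1,5]
14=14: mid=3
11<14: swap(2,3), lo=3 mid=4 ⇒ [7,12,11,14,8,-1,13,0,1,5]
8<14: swap(3,4), lo=4 mid=5 ⇒ [7,12,11,8,14,-1,13,0,1,5]
-1<14: swap(4,5), lo=5 mid=6 ⇒ [7,12,11,8,-1,14,13,0,1,5]
13<14: swap(5,6), lo=6 mid=7 ⇒ [7,12,11,8,-1,13,14,0,1,5]
0<14: swap(6,7), lo=7 mid=8 ⇒ [7,12,11,8,-1,13,0,14,1,5]
1<14: swap(7,8), lo=8 mid=9 ⇒ [7,12,11,8,-1,13,0,1,14,5]
5<14: swap(8,9), lo=9 mid=10 ⇒ [7,12,11,8,-1,13,0,1,5,14]
done. lo=9 hi=9; data=[7,12,11,8,-1,13,0,1,5,14]

[7,12,11,8,-1,13,0,1,5,14]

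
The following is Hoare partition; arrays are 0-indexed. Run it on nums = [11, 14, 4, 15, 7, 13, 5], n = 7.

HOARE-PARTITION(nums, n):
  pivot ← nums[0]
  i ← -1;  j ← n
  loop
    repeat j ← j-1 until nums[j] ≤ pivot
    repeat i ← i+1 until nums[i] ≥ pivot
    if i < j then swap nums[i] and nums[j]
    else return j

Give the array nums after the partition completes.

pivot=11
j stops at 6 (5), i stops at 0 (11); swap ⇒ [5, 14, 4, 15, 7, 13, 11]
j stops at 4 (7), i stops at 1 (14); swap ⇒ [5, 7, 4, 15, 14, 13, 11]
j stops at 2, i stops at 3; i≥j ⇒ return 2. nums=[5, 7, 4, 15, 14, 13, 11]

[5, 7, 4, 15, 14, 13, 11]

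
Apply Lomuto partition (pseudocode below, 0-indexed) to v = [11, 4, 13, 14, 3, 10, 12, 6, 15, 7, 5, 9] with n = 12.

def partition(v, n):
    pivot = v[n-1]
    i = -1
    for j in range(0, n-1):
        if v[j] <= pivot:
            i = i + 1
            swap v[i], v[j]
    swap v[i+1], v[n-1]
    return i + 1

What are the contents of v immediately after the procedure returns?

pivot=9, i=-1
j=0: 11>9, skip
j=1: 4≤9, i=0, swap(0,1) ⇒ [4, 11, 13, 14, 3, 10, 12, 6, 15, 7, 5, 9]
j=2: 13>9, skip
j=3: 14>9, skip
j=4: 3≤9, i=1, swap(1,4) ⇒ [4, 3, 13, 14, 11, 10, 12, 6, 15, 7, 5, 9]
j=5: 10>9, skip
j=6: 12>9, skip
j=7: 6≤9, i=2, swap(2,7) ⇒ [4, 3, 6, 14, 11, 10, 12, 13, 15, 7, 5, 9]
j=8: 15>9, skip
j=9: 7≤9, i=3, swap(3,9) ⇒ [4, 3, 6, 7, 11, 10, 12, 13, 15, 14, 5, 9]
j=10: 5≤9, i=4, swap(4,10) ⇒ [4, 3, 6, 7, 5, 10, 12, 13, 15, 14, 11, 9]
swap(5,11) ⇒ [4, 3, 6, 7, 5, 9, 12, 13, 15, 14, 11, 10]; return 5

[4, 3, 6, 7, 5, 9, 12, 13, 15, 14, 11, 10]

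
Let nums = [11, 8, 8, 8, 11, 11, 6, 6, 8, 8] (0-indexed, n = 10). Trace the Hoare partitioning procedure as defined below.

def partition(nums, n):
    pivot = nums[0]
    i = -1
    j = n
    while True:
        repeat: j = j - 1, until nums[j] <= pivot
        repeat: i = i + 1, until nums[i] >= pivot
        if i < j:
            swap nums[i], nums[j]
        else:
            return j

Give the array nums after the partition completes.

[8, 8, 8, 8, 8, 6, 6, 11, 11, 11]

pivot = nums[0] = 11; i = -1, j = 10
j→9 (nums[9]=8≤11), i→0 (nums[0]=11≥11); i<j, swap → [8, 8, 8, 8, 11, 11, 6, 6, 8, 11]
j→8 (nums[8]=8≤11), i→4 (nums[4]=11≥11); i<j, swap → [8, 8, 8, 8, 8, 11, 6, 6, 11, 11]
j→7 (nums[7]=6≤11), i→5 (nums[5]=11≥11); i<j, swap → [8, 8, 8, 8, 8, 6, 6, 11, 11, 11]
j→6, i→7; i≥j, return j=6. nums = [8, 8, 8, 8, 8, 6, 6, 11, 11, 11]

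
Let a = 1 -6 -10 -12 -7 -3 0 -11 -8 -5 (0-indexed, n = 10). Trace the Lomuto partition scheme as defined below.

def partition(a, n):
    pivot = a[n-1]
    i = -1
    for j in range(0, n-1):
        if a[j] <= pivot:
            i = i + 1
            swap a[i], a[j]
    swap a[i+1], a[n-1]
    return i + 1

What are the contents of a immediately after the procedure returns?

pivot = a[9] = -5; i = -1
j=0: a[0]=1 > -5 → no swap
j=1: a[1]=-6 ≤ -5 → i=0, swap a[0],a[1] → -6 1 -10 -12 -7 -3 0 -11 -8 -5
j=2: a[2]=-10 ≤ -5 → i=1, swap a[1],a[2] → -6 -10 1 -12 -7 -3 0 -11 -8 -5
j=3: a[3]=-12 ≤ -5 → i=2, swap a[2],a[3] → -6 -10 -12 1 -7 -3 0 -11 -8 -5
j=4: a[4]=-7 ≤ -5 → i=3, swap a[3],a[4] → -6 -10 -12 -7 1 -3 0 -11 -8 -5
j=5: a[5]=-3 > -5 → no swap
j=6: a[6]=0 > -5 → no swap
j=7: a[7]=-11 ≤ -5 → i=4, swap a[4],a[7] → -6 -10 -12 -7 -11 -3 0 1 -8 -5
j=8: a[8]=-8 ≤ -5 → i=5, swap a[5],a[8] → -6 -10 -12 -7 -11 -8 0 1 -3 -5
final swap a[6],a[9] → -6 -10 -12 -7 -11 -8 -5 1 -3 0; return 6

-6 -10 -12 -7 -11 -8 -5 1 -3 0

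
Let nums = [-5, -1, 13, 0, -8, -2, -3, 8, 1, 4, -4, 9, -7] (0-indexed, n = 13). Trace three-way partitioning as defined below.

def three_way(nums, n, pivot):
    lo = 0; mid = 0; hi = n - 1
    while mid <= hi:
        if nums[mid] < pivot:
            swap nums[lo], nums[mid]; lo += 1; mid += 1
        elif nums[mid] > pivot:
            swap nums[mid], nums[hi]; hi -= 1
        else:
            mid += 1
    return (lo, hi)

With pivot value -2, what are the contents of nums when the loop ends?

[-5, -7, -4, -3, -8, -2, 8, 1, 4, 0, 9, 13, -1]

pivot = -2; lo=0, mid=0, hi=12
nums[mid]=-5<-2: swap nums[0],nums[0]; lo=1,mid=1 → [-5, -1, 13, 0, -8, -2, -3, 8, 1, 4, -4, 9, -7]
nums[mid]=-1>-2: swap nums[1],nums[12]; hi=11 → [-5, -7, 13, 0, -8, -2, -3, 8, 1, 4, -4, 9, -1]
nums[mid]=-7<-2: swap nums[1],nums[1]; lo=2,mid=2 → [-5, -7, 13, 0, -8, -2, -3, 8, 1, 4, -4, 9, -1]
nums[mid]=13>-2: swap nums[2],nums[11]; hi=10 → [-5, -7, 9, 0, -8, -2, -3, 8, 1, 4, -4, 13, -1]
nums[mid]=9>-2: swap nums[2],nums[10]; hi=9 → [-5, -7, -4, 0, -8, -2, -3, 8, 1, 4, 9, 13, -1]
nums[mid]=-4<-2: swap nums[2],nums[2]; lo=3,mid=3 → [-5, -7, -4, 0, -8, -2, -3, 8, 1, 4, 9, 13, -1]
nums[mid]=0>-2: swap nums[3],nums[9]; hi=8 → [-5, -7, -4, 4, -8, -2, -3, 8, 1, 0, 9, 13, -1]
nums[mid]=4>-2: swap nums[3],nums[8]; hi=7 → [-5, -7, -4, 1, -8, -2, -3, 8, 4, 0, 9, 13, -1]
nums[mid]=1>-2: swap nums[3],nums[7]; hi=6 → [-5, -7, -4, 8, -8, -2, -3, 1, 4, 0, 9, 13, -1]
nums[mid]=8>-2: swap nums[3],nums[6]; hi=5 → [-5, -7, -4, -3, -8, -2, 8, 1, 4, 0, 9, 13, -1]
nums[mid]=-3<-2: swap nums[3],nums[3]; lo=4,mid=4 → [-5, -7, -4, -3, -8, -2, 8, 1, 4, 0, 9, 13, -1]
nums[mid]=-8<-2: swap nums[4],nums[4]; lo=5,mid=5 → [-5, -7, -4, -3, -8, -2, 8, 1, 4, 0, 9, 13, -1]
nums[mid]=-2=-2: mid=6
end: lo=5, hi=5; nums = [-5, -7, -4, -3, -8, -2, 8, 1, 4, 0, 9, 13, -1]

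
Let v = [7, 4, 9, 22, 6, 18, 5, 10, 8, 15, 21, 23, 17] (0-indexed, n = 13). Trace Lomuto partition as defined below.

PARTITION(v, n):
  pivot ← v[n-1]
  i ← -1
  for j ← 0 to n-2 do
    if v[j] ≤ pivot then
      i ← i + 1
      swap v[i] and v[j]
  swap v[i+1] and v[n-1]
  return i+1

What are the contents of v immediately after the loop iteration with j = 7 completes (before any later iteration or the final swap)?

[7, 4, 9, 6, 5, 10, 22, 18, 8, 15, 21, 23, 17]

pivot = v[12] = 17; i = -1
j=0: v[0]=7 ≤ 17 → i=0, swap v[0],v[0] (no change) → [7, 4, 9, 22, 6, 18, 5, 10, 8, 15, 21, 23, 17]
j=1: v[1]=4 ≤ 17 → i=1, swap v[1],v[1] (no change) → [7, 4, 9, 22, 6, 18, 5, 10, 8, 15, 21, 23, 17]
j=2: v[2]=9 ≤ 17 → i=2, swap v[2],v[2] (no change) → [7, 4, 9, 22, 6, 18, 5, 10, 8, 15, 21, 23, 17]
j=3: v[3]=22 > 17 → no swap
j=4: v[4]=6 ≤ 17 → i=3, swap v[3],v[4] → [7, 4, 9, 6, 22, 18, 5, 10, 8, 15, 21, 23, 17]
j=5: v[5]=18 > 17 → no swap
j=6: v[6]=5 ≤ 17 → i=4, swap v[4],v[6] → [7, 4, 9, 6, 5, 18, 22, 10, 8, 15, 21, 23, 17]
j=7: v[7]=10 ≤ 17 → i=5, swap v[5],v[7] → [7, 4, 9, 6, 5, 10, 22, 18, 8, 15, 21, 23, 17]
(after j=7) v = [7, 4, 9, 6, 5, 10, 22, 18, 8, 15, 21, 23, 17]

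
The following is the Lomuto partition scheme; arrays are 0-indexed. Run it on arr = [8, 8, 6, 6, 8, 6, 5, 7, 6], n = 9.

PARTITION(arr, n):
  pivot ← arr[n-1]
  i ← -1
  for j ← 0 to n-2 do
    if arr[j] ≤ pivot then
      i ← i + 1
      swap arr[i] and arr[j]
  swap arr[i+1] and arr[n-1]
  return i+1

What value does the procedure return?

4

pivot=6, i=-1
j=0: 8>6, skip
j=1: 8>6, skip
j=2: 6≤6, i=0, swap(0,2) ⇒ [6, 8, 8, 6, 8, 6, 5, 7, 6]
j=3: 6≤6, i=1, swap(1,3) ⇒ [6, 6, 8, 8, 8, 6, 5, 7, 6]
j=4: 8>6, skip
j=5: 6≤6, i=2, swap(2,5) ⇒ [6, 6, 6, 8, 8, 8, 5, 7, 6]
j=6: 5≤6, i=3, swap(3,6) ⇒ [6, 6, 6, 5, 8, 8, 8, 7, 6]
j=7: 7>6, skip
swap(4,8) ⇒ [6, 6, 6, 5, 6, 8, 8, 7, 8]; return 4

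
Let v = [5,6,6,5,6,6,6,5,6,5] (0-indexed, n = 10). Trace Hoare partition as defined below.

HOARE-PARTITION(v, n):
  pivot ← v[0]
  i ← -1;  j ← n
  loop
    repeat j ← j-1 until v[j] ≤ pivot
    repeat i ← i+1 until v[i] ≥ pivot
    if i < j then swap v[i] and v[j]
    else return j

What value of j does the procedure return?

2

pivot = v[0] = 5; i = -1, j = 10
j→9 (v[9]=5≤5), i→0 (v[0]=5≥5); i<j, swap → [5,6,6,5,6,6,6,5,6,5]
j→7 (v[7]=5≤5), i→1 (v[1]=6≥5); i<j, swap → [5,5,6,5,6,6,6,6,6,5]
j→3 (v[3]=5≤5), i→2 (v[2]=6≥5); i<j, swap → [5,5,5,6,6,6,6,6,6,5]
j→2, i→3; i≥j, return j=2. v = [5,5,5,6,6,6,6,6,6,5]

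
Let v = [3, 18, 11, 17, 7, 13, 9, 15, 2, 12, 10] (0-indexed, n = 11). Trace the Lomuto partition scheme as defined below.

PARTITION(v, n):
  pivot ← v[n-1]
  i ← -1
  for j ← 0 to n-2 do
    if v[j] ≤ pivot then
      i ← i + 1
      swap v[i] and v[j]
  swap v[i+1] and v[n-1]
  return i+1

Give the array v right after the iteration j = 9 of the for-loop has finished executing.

pivot=10, i=-1
j=0: 3≤10, i=0, swap(0,0) ⇒ [3, 18, 11, 17, 7, 13, 9, 15, 2, 12, 10]
j=1: 18>10, skip
j=2: 11>10, skip
j=3: 17>10, skip
j=4: 7≤10, i=1, swap(1,4) ⇒ [3, 7, 11, 17, 18, 13, 9, 15, 2, 12, 10]
j=5: 13>10, skip
j=6: 9≤10, i=2, swap(2,6) ⇒ [3, 7, 9, 17, 18, 13, 11, 15, 2, 12, 10]
j=7: 15>10, skip
j=8: 2≤10, i=3, swap(3,8) ⇒ [3, 7, 9, 2, 18, 13, 11, 15, 17, 12, 10]
j=9: 12>10, skip
(after j=9) v = [3, 7, 9, 2, 18, 13, 11, 15, 17, 12, 10]

[3, 7, 9, 2, 18, 13, 11, 15, 17, 12, 10]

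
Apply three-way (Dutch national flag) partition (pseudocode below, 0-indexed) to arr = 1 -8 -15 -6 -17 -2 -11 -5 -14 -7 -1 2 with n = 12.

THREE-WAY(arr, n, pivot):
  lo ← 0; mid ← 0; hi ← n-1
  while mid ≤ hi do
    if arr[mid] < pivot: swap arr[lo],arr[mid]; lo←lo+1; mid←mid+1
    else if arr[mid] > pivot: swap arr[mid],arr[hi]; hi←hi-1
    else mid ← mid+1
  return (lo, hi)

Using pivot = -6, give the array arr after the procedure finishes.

lo=0 mid=0 hi=11
1>-6: swap(0,11), hi=10 ⇒ 2 -8 -15 -6 -17 -2 -11 -5 -14 -7 -1 1
2>-6: swap(0,10), hi=9 ⇒ -1 -8 -15 -6 -17 -2 -11 -5 -14 -7 2 1
-1>-6: swap(0,9), hi=8 ⇒ -7 -8 -15 -6 -17 -2 -11 -5 -14 -1 2 1
-7<-6: swap(0,0), lo=1 mid=1 ⇒ -7 -8 -15 -6 -17 -2 -11 -5 -14 -1 2 1
-8<-6: swap(1,1), lo=2 mid=2 ⇒ -7 -8 -15 -6 -17 -2 -11 -5 -14 -1 2 1
-15<-6: swap(2,2), lo=3 mid=3 ⇒ -7 -8 -15 -6 -17 -2 -11 -5 -14 -1 2 1
-6=-6: mid=4
-17<-6: swap(3,4), lo=4 mid=5 ⇒ -7 -8 -15 -17 -6 -2 -11 -5 -14 -1 2 1
-2>-6: swap(5,8), hi=7 ⇒ -7 -8 -15 -17 -6 -14 -11 -5 -2 -1 2 1
-14<-6: swap(4,5), lo=5 mid=6 ⇒ -7 -8 -15 -17 -14 -6 -11 -5 -2 -1 2 1
-11<-6: swap(5,6), lo=6 mid=7 ⇒ -7 -8 -15 -17 -14 -11 -6 -5 -2 -1 2 1
-5>-6: swap(7,7), hi=6 ⇒ -7 -8 -15 -17 -14 -11 -6 -5 -2 -1 2 1
done. lo=6 hi=6; arr=-7 -8 -15 -17 -14 -11 -6 -5 -2 -1 2 1

-7 -8 -15 -17 -14 -11 -6 -5 -2 -1 2 1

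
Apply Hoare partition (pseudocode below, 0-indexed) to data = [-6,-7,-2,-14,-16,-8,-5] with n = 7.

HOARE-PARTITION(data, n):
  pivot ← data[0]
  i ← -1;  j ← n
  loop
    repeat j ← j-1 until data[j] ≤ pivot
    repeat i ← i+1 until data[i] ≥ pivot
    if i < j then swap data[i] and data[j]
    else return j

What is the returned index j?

pivot=-6
j stops at 5 (-8), i stops at 0 (-6); swap ⇒ [-8,-7,-2,-14,-16,-6,-5]
j stops at 4 (-16), i stops at 2 (-2); swap ⇒ [-8,-7,-16,-14,-2,-6,-5]
j stops at 3, i stops at 4; i≥j ⇒ return 3. data=[-8,-7,-16,-14,-2,-6,-5]

3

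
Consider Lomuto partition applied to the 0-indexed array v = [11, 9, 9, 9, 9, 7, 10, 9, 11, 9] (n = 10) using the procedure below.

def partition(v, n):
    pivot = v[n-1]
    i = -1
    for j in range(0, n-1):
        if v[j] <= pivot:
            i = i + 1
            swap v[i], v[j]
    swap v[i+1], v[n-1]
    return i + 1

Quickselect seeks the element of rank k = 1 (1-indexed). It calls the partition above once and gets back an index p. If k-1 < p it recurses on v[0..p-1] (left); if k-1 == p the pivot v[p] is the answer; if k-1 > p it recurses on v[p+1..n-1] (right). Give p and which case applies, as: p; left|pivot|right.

6; left

pivot = v[9] = 9; i = -1
j=0: v[0]=11 > 9 → no swap
j=1: v[1]=9 ≤ 9 → i=0, swap v[0],v[1] → [9, 11, 9, 9, 9, 7, 10, 9, 11, 9]
j=2: v[2]=9 ≤ 9 → i=1, swap v[1],v[2] → [9, 9, 11, 9, 9, 7, 10, 9, 11, 9]
j=3: v[3]=9 ≤ 9 → i=2, swap v[2],v[3] → [9, 9, 9, 11, 9, 7, 10, 9, 11, 9]
j=4: v[4]=9 ≤ 9 → i=3, swap v[3],v[4] → [9, 9, 9, 9, 11, 7, 10, 9, 11, 9]
j=5: v[5]=7 ≤ 9 → i=4, swap v[4],v[5] → [9, 9, 9, 9, 7, 11, 10, 9, 11, 9]
j=6: v[6]=10 > 9 → no swap
j=7: v[7]=9 ≤ 9 → i=5, swap v[5],v[7] → [9, 9, 9, 9, 7, 9, 10, 11, 11, 9]
j=8: v[8]=11 > 9 → no swap
final swap v[6],v[9] → [9, 9, 9, 9, 7, 9, 9, 11, 11, 10]; return 6
p = 6; k-1 = 0 < 6 ⇒ left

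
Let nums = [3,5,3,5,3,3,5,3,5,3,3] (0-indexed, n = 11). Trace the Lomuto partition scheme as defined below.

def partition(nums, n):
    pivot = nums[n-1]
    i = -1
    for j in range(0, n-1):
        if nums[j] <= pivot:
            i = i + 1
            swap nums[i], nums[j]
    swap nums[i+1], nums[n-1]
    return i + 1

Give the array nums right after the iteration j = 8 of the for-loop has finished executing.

pivot=3, i=-1
j=0: 3≤3, i=0, swap(0,0) ⇒ [3,5,3,5,3,3,5,3,5,3,3]
j=1: 5>3, skip
j=2: 3≤3, i=1, swap(1,2) ⇒ [3,3,5,5,3,3,5,3,5,3,3]
j=3: 5>3, skip
j=4: 3≤3, i=2, swap(2,4) ⇒ [3,3,3,5,5,3,5,3,5,3,3]
j=5: 3≤3, i=3, swap(3,5) ⇒ [3,3,3,3,5,5,5,3,5,3,3]
j=6: 5>3, skip
j=7: 3≤3, i=4, swap(4,7) ⇒ [3,3,3,3,3,5,5,5,5,3,3]
j=8: 5>3, skip
(after j=8) nums = [3,3,3,3,3,5,5,5,5,3,3]

[3,3,3,3,3,5,5,5,5,3,3]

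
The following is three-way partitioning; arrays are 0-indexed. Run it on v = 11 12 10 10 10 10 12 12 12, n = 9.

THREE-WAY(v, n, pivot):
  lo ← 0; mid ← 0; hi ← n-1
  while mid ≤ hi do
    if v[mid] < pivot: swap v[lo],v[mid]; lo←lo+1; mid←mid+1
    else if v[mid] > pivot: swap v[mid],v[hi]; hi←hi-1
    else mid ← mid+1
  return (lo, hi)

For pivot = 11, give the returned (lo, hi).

(4, 4)

pivot = 11; lo=0, mid=0, hi=8
v[mid]=11=11: mid=1
v[mid]=12>11: swap v[1],v[8]; hi=7 → 11 12 10 10 10 10 12 12 12
v[mid]=12>11: swap v[1],v[7]; hi=6 → 11 12 10 10 10 10 12 12 12
v[mid]=12>11: swap v[1],v[6]; hi=5 → 11 12 10 10 10 10 12 12 12
v[mid]=12>11: swap v[1],v[5]; hi=4 → 11 10 10 10 10 12 12 12 12
v[mid]=10<11: swap v[0],v[1]; lo=1,mid=2 → 10 11 10 10 10 12 12 12 12
v[mid]=10<11: swap v[1],v[2]; lo=2,mid=3 → 10 10 11 10 10 12 12 12 12
v[mid]=10<11: swap v[2],v[3]; lo=3,mid=4 → 10 10 10 11 10 12 12 12 12
v[mid]=10<11: swap v[3],v[4]; lo=4,mid=5 → 10 10 10 10 11 12 12 12 12
end: lo=4, hi=4; v = 10 10 10 10 11 12 12 12 12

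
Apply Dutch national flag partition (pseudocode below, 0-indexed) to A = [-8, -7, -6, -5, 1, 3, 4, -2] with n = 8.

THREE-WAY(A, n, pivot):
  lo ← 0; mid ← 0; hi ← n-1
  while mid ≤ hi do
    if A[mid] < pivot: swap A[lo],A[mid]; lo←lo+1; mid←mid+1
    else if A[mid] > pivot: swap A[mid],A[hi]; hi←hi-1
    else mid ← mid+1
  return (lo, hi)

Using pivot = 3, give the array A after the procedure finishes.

[-8, -7, -6, -5, 1, -2, 3, 4]

lo=0 mid=0 hi=7
-8<3: swap(0,0), lo=1 mid=1 ⇒ [-8, -7, -6, -5, 1, 3, 4, -2]
-7<3: swap(1,1), lo=2 mid=2 ⇒ [-8, -7, -6, -5, 1, 3, 4, -2]
-6<3: swap(2,2), lo=3 mid=3 ⇒ [-8, -7, -6, -5, 1, 3, 4, -2]
-5<3: swap(3,3), lo=4 mid=4 ⇒ [-8, -7, -6, -5, 1, 3, 4, -2]
1<3: swap(4,4), lo=5 mid=5 ⇒ [-8, -7, -6, -5, 1, 3, 4, -2]
3=3: mid=6
4>3: swap(6,7), hi=6 ⇒ [-8, -7, -6, -5, 1, 3, -2, 4]
-2<3: swap(5,6), lo=6 mid=7 ⇒ [-8, -7, -6, -5, 1, -2, 3, 4]
done. lo=6 hi=6; A=[-8, -7, -6, -5, 1, -2, 3, 4]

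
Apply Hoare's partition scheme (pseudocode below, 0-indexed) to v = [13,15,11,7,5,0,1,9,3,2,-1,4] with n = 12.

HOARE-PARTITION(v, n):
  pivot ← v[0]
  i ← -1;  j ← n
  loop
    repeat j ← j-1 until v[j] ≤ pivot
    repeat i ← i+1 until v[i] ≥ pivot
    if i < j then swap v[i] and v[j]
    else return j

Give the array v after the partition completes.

pivot=13
j stops at 11 (4), i stops at 0 (13); swap ⇒ [4,15,11,7,5,0,1,9,3,2,-1,13]
j stops at 10 (-1), i stops at 1 (15); swap ⇒ [4,-1,11,7,5,0,1,9,3,2,15,13]
j stops at 9, i stops at 10; i≥j ⇒ return 9. v=[4,-1,11,7,5,0,1,9,3,2,15,13]

[4,-1,11,7,5,0,1,9,3,2,15,13]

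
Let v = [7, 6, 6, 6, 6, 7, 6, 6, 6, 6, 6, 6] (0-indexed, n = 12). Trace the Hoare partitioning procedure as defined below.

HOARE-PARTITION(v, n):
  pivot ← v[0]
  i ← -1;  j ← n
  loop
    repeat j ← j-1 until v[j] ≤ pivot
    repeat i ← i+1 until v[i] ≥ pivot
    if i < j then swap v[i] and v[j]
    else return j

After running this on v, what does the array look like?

pivot=7
j stops at 11 (6), i stops at 0 (7); swap ⇒ [6, 6, 6, 6, 6, 7, 6, 6, 6, 6, 6, 7]
j stops at 10 (6), i stops at 5 (7); swap ⇒ [6, 6, 6, 6, 6, 6, 6, 6, 6, 6, 7, 7]
j stops at 9, i stops at 10; i≥j ⇒ return 9. v=[6, 6, 6, 6, 6, 6, 6, 6, 6, 6, 7, 7]

[6, 6, 6, 6, 6, 6, 6, 6, 6, 6, 7, 7]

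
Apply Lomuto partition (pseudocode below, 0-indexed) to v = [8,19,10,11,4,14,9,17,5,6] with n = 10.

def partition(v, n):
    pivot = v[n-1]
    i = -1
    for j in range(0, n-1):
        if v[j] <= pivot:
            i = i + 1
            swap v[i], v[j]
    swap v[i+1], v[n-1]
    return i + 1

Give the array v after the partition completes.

pivot=6, i=-1
j=0: 8>6, skip
j=1: 19>6, skip
j=2: 10>6, skip
j=3: 11>6, skip
j=4: 4≤6, i=0, swap(0,4) ⇒ [4,19,10,11,8,14,9,17,5,6]
j=5: 14>6, skip
j=6: 9>6, skip
j=7: 17>6, skip
j=8: 5≤6, i=1, swap(1,8) ⇒ [4,5,10,11,8,14,9,17,19,6]
swap(2,9) ⇒ [4,5,6,11,8,14,9,17,19,10]; return 2

[4,5,6,11,8,14,9,17,19,10]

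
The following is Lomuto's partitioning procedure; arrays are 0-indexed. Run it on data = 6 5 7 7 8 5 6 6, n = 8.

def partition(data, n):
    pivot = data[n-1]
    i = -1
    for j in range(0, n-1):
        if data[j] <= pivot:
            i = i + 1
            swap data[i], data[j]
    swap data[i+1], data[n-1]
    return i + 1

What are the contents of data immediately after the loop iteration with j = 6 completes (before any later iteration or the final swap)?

pivot=6, i=-1
j=0: 6≤6, i=0, swap(0,0) ⇒ 6 5 7 7 8 5 6 6
j=1: 5≤6, i=1, swap(1,1) ⇒ 6 5 7 7 8 5 6 6
j=2: 7>6, skip
j=3: 7>6, skip
j=4: 8>6, skip
j=5: 5≤6, i=2, swap(2,5) ⇒ 6 5 5 7 8 7 6 6
j=6: 6≤6, i=3, swap(3,6) ⇒ 6 5 5 6 8 7 7 6
(after j=6) data = 6 5 5 6 8 7 7 6

6 5 5 6 8 7 7 6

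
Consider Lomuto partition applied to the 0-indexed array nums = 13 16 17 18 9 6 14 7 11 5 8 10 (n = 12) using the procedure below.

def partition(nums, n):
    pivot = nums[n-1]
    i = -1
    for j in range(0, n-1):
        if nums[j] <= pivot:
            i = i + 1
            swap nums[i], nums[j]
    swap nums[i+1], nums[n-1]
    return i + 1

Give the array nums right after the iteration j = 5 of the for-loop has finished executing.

9 6 17 18 13 16 14 7 11 5 8 10

pivot=10, i=-1
j=0: 13>10, skip
j=1: 16>10, skip
j=2: 17>10, skip
j=3: 18>10, skip
j=4: 9≤10, i=0, swap(0,4) ⇒ 9 16 17 18 13 6 14 7 11 5 8 10
j=5: 6≤10, i=1, swap(1,5) ⇒ 9 6 17 18 13 16 14 7 11 5 8 10
(after j=5) nums = 9 6 17 18 13 16 14 7 11 5 8 10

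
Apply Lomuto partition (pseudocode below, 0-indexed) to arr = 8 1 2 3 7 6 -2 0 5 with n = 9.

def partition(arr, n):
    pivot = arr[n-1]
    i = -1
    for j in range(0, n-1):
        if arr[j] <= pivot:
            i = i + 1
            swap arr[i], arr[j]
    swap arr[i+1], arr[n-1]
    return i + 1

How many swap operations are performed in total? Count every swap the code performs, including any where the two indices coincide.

pivot = arr[8] = 5; i = -1
j=0: arr[0]=8 > 5 → no swap
j=1: arr[1]=1 ≤ 5 → i=0, swap arr[0],arr[1] → 1 8 2 3 7 6 -2 0 5
j=2: arr[2]=2 ≤ 5 → i=1, swap arr[1],arr[2] → 1 2 8 3 7 6 -2 0 5
j=3: arr[3]=3 ≤ 5 → i=2, swap arr[2],arr[3] → 1 2 3 8 7 6 -2 0 5
j=4: arr[4]=7 > 5 → no swap
j=5: arr[5]=6 > 5 → no swap
j=6: arr[6]=-2 ≤ 5 → i=3, swap arr[3],arr[6] → 1 2 3 -2 7 6 8 0 5
j=7: arr[7]=0 ≤ 5 → i=4, swap arr[4],arr[7] → 1 2 3 -2 0 6 8 7 5
final swap arr[5],arr[8] → 1 2 3 -2 0 5 8 7 6; return 5

6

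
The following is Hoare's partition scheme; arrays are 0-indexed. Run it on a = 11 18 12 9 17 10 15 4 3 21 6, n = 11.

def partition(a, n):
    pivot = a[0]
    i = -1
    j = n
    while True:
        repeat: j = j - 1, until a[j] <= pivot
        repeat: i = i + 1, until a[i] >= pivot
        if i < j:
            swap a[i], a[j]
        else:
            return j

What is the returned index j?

4

pivot=11
j stops at 10 (6), i stops at 0 (11); swap ⇒ 6 18 12 9 17 10 15 4 3 21 11
j stops at 8 (3), i stops at 1 (18); swap ⇒ 6 3 12 9 17 10 15 4 18 21 11
j stops at 7 (4), i stops at 2 (12); swap ⇒ 6 3 4 9 17 10 15 12 18 21 11
j stops at 5 (10), i stops at 4 (17); swap ⇒ 6 3 4 9 10 17 15 12 18 21 11
j stops at 4, i stops at 5; i≥j ⇒ return 4. a=6 3 4 9 10 17 15 12 18 21 11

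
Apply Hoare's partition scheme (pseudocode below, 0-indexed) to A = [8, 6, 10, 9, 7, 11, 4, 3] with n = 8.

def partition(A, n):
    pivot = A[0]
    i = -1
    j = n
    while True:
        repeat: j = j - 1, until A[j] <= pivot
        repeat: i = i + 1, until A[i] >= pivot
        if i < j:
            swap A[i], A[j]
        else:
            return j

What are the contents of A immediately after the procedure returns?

pivot = A[0] = 8; i = -1, j = 8
j→7 (A[7]=3≤8), i→0 (A[0]=8≥8); i<j, swap → [3, 6, 10, 9, 7, 11, 4, 8]
j→6 (A[6]=4≤8), i→2 (A[2]=10≥8); i<j, swap → [3, 6, 4, 9, 7, 11, 10, 8]
j→4 (A[4]=7≤8), i→3 (A[3]=9≥8); i<j, swap → [3, 6, 4, 7, 9, 11, 10, 8]
j→3, i→4; i≥j, return j=3. A = [3, 6, 4, 7, 9, 11, 10, 8]

[3, 6, 4, 7, 9, 11, 10, 8]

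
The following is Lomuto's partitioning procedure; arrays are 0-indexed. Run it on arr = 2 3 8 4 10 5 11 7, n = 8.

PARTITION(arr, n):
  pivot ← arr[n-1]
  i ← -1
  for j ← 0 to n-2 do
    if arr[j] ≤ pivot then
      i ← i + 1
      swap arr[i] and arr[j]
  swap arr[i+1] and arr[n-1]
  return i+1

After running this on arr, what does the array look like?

pivot=7, i=-1
j=0: 2≤7, i=0, swap(0,0) ⇒ 2 3 8 4 10 5 11 7
j=1: 3≤7, i=1, swap(1,1) ⇒ 2 3 8 4 10 5 11 7
j=2: 8>7, skip
j=3: 4≤7, i=2, swap(2,3) ⇒ 2 3 4 8 10 5 11 7
j=4: 10>7, skip
j=5: 5≤7, i=3, swap(3,5) ⇒ 2 3 4 5 10 8 11 7
j=6: 11>7, skip
swap(4,7) ⇒ 2 3 4 5 7 8 11 10; return 4

2 3 4 5 7 8 11 10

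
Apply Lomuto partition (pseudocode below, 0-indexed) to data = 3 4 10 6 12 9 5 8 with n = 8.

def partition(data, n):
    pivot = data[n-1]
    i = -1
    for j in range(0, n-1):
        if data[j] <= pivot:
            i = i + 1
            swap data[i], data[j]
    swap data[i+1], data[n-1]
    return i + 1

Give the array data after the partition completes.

3 4 6 5 8 9 10 12

pivot=8, i=-1
j=0: 3≤8, i=0, swap(0,0) ⇒ 3 4 10 6 12 9 5 8
j=1: 4≤8, i=1, swap(1,1) ⇒ 3 4 10 6 12 9 5 8
j=2: 10>8, skip
j=3: 6≤8, i=2, swap(2,3) ⇒ 3 4 6 10 12 9 5 8
j=4: 12>8, skip
j=5: 9>8, skip
j=6: 5≤8, i=3, swap(3,6) ⇒ 3 4 6 5 12 9 10 8
swap(4,7) ⇒ 3 4 6 5 8 9 10 12; return 4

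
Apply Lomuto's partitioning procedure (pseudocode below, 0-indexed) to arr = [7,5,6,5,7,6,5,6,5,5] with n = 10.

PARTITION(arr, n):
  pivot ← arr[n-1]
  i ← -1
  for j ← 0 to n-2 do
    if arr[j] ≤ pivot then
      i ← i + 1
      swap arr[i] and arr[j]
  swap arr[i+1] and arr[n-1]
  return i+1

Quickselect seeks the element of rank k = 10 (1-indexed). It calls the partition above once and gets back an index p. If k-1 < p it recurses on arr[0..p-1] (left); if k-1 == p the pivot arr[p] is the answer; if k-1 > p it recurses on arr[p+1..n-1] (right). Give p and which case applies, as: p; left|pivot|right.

4; right

pivot=5, i=-1
j=0: 7>5, skip
j=1: 5≤5, i=0, swap(0,1) ⇒ [5,7,6,5,7,6,5,6,5,5]
j=2: 6>5, skip
j=3: 5≤5, i=1, swap(1,3) ⇒ [5,5,6,7,7,6,5,6,5,5]
j=4: 7>5, skip
j=5: 6>5, skip
j=6: 5≤5, i=2, swap(2,6) ⇒ [5,5,5,7,7,6,6,6,5,5]
j=7: 6>5, skip
j=8: 5≤5, i=3, swap(3,8) ⇒ [5,5,5,5,7,6,6,6,7,5]
swap(4,9) ⇒ [5,5,5,5,5,6,6,6,7,7]; return 4
p = 4; k-1 = 9 > 4 ⇒ right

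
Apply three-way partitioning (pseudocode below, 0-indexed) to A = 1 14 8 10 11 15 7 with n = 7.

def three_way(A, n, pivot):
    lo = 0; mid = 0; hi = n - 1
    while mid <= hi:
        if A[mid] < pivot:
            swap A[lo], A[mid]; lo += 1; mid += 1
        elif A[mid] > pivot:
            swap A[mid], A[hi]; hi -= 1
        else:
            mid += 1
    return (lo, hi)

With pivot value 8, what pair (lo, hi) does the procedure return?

pivot = 8; lo=0, mid=0, hi=6
A[mid]=1<8: swap A[0],A[0]; lo=1,mid=1 → 1 14 8 10 11 15 7
A[mid]=14>8: swap A[1],A[6]; hi=5 → 1 7 8 10 11 15 14
A[mid]=7<8: swap A[1],A[1]; lo=2,mid=2 → 1 7 8 10 11 15 14
A[mid]=8=8: mid=3
A[mid]=10>8: swap A[3],A[5]; hi=4 → 1 7 8 15 11 10 14
A[mid]=15>8: swap A[3],A[4]; hi=3 → 1 7 8 11 15 10 14
A[mid]=11>8: swap A[3],A[3]; hi=2 → 1 7 8 11 15 10 14
end: lo=2, hi=2; A = 1 7 8 11 15 10 14

(2, 2)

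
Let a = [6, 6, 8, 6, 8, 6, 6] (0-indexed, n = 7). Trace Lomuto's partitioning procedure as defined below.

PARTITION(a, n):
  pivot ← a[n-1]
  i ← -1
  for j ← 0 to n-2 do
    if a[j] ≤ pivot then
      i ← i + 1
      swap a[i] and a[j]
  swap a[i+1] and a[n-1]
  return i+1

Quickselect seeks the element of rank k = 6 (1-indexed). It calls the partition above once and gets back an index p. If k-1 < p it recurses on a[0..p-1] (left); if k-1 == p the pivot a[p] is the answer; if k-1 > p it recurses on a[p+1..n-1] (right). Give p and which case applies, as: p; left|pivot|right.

4; right

pivot = a[6] = 6; i = -1
j=0: a[0]=6 ≤ 6 → i=0, swap a[0],a[0] (no change) → [6, 6, 8, 6, 8, 6, 6]
j=1: a[1]=6 ≤ 6 → i=1, swap a[1],a[1] (no change) → [6, 6, 8, 6, 8, 6, 6]
j=2: a[2]=8 > 6 → no swap
j=3: a[3]=6 ≤ 6 → i=2, swap a[2],a[3] → [6, 6, 6, 8, 8, 6, 6]
j=4: a[4]=8 > 6 → no swap
j=5: a[5]=6 ≤ 6 → i=3, swap a[3],a[5] → [6, 6, 6, 6, 8, 8, 6]
final swap a[4],a[6] → [6, 6, 6, 6, 6, 8, 8]; return 4
p = 4; k-1 = 5 > 4 ⇒ right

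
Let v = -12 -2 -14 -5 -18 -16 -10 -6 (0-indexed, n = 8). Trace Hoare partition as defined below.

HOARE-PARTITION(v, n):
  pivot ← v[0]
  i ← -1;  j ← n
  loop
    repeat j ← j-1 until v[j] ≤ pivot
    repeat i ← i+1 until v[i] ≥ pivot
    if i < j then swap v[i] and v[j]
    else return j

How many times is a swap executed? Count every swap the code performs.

pivot=-12
j stops at 5 (-16), i stops at 0 (-12); swap ⇒ -16 -2 -14 -5 -18 -12 -10 -6
j stops at 4 (-18), i stops at 1 (-2); swap ⇒ -16 -18 -14 -5 -2 -12 -10 -6
j stops at 2, i stops at 3; i≥j ⇒ return 2. v=-16 -18 -14 -5 -2 -12 -10 -6

2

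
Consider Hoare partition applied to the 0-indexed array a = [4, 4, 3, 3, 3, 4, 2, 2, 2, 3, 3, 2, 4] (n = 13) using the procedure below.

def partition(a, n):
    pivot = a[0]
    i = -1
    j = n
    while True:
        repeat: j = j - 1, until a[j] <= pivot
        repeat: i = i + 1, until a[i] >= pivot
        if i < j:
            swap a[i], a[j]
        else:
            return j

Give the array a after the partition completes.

[4, 2, 3, 3, 3, 3, 2, 2, 2, 3, 4, 4, 4]

pivot = a[0] = 4; i = -1, j = 13
j→12 (a[12]=4≤4), i→0 (a[0]=4≥4); i<j, swap → [4, 4, 3, 3, 3, 4, 2, 2, 2, 3, 3, 2, 4]
j→11 (a[11]=2≤4), i→1 (a[1]=4≥4); i<j, swap → [4, 2, 3, 3, 3, 4, 2, 2, 2, 3, 3, 4, 4]
j→10 (a[10]=3≤4), i→5 (a[5]=4≥4); i<j, swap → [4, 2, 3, 3, 3, 3, 2, 2, 2, 3, 4, 4, 4]
j→9, i→10; i≥j, return j=9. a = [4, 2, 3, 3, 3, 3, 2, 2, 2, 3, 4, 4, 4]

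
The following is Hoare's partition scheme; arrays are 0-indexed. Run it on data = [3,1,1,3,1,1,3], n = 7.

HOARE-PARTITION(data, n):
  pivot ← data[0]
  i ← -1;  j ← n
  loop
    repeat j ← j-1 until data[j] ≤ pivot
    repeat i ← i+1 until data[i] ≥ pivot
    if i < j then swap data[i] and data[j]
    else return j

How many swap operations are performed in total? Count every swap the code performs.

2

pivot=3
j stops at 6 (3), i stops at 0 (3); swap ⇒ [3,1,1,3,1,1,3]
j stops at 5 (1), i stops at 3 (3); swap ⇒ [3,1,1,1,1,3,3]
j stops at 4, i stops at 5; i≥j ⇒ return 4. data=[3,1,1,1,1,3,3]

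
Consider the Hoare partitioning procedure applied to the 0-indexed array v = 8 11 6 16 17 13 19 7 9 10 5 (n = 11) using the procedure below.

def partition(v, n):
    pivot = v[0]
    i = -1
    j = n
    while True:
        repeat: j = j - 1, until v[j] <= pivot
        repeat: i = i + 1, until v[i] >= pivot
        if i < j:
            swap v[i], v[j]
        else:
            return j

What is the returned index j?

pivot = v[0] = 8; i = -1, j = 11
j→10 (v[10]=5≤8), i→0 (v[0]=8≥8); i<j, swap → 5 11 6 16 17 13 19 7 9 10 8
j→7 (v[7]=7≤8), i→1 (v[1]=11≥8); i<j, swap → 5 7 6 16 17 13 19 11 9 10 8
j→2, i→3; i≥j, return j=2. v = 5 7 6 16 17 13 19 11 9 10 8

2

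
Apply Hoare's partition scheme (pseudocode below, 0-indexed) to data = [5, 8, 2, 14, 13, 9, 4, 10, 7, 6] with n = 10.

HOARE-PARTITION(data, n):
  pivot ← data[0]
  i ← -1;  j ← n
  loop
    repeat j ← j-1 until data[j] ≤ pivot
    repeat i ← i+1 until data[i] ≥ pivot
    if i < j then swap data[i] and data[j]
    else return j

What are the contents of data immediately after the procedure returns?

[4, 2, 8, 14, 13, 9, 5, 10, 7, 6]

pivot = data[0] = 5; i = -1, j = 10
j→6 (data[6]=4≤5), i→0 (data[0]=5≥5); i<j, swap → [4, 8, 2, 14, 13, 9, 5, 10, 7, 6]
j→2 (data[2]=2≤5), i→1 (data[1]=8≥5); i<j, swap → [4, 2, 8, 14, 13, 9, 5, 10, 7, 6]
j→1, i→2; i≥j, return j=1. data = [4, 2, 8, 14, 13, 9, 5, 10, 7, 6]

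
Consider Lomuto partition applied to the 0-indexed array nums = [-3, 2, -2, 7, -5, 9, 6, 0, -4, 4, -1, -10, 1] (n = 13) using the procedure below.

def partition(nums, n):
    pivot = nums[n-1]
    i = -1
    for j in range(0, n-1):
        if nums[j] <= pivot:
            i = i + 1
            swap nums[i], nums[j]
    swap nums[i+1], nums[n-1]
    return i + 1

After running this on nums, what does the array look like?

pivot = nums[12] = 1; i = -1
j=0: nums[0]=-3 ≤ 1 → i=0, swap nums[0],nums[0] (no change) → [-3, 2, -2, 7, -5, 9, 6, 0, -4, 4, -1, -10, 1]
j=1: nums[1]=2 > 1 → no swap
j=2: nums[2]=-2 ≤ 1 → i=1, swap nums[1],nums[2] → [-3, -2, 2, 7, -5, 9, 6, 0, -4, 4, -1, -10, 1]
j=3: nums[3]=7 > 1 → no swap
j=4: nums[4]=-5 ≤ 1 → i=2, swap nums[2],nums[4] → [-3, -2, -5, 7, 2, 9, 6, 0, -4, 4, -1, -10, 1]
j=5: nums[5]=9 > 1 → no swap
j=6: nums[6]=6 > 1 → no swap
j=7: nums[7]=0 ≤ 1 → i=3, swap nums[3],nums[7] → [-3, -2, -5, 0, 2, 9, 6, 7, -4, 4, -1, -10, 1]
j=8: nums[8]=-4 ≤ 1 → i=4, swap nums[4],nums[8] → [-3, -2, -5, 0, -4, 9, 6, 7, 2, 4, -1, -10, 1]
j=9: nums[9]=4 > 1 → no swap
j=10: nums[10]=-1 ≤ 1 → i=5, swap nums[5],nums[10] → [-3, -2, -5, 0, -4, -1, 6, 7, 2, 4, 9, -10, 1]
j=11: nums[11]=-10 ≤ 1 → i=6, swap nums[6],nums[11] → [-3, -2, -5, 0, -4, -1, -10, 7, 2, 4, 9, 6, 1]
final swap nums[7],nums[12] → [-3, -2, -5, 0, -4, -1, -10, 1, 2, 4, 9, 6, 7]; return 7

[-3, -2, -5, 0, -4, -1, -10, 1, 2, 4, 9, 6, 7]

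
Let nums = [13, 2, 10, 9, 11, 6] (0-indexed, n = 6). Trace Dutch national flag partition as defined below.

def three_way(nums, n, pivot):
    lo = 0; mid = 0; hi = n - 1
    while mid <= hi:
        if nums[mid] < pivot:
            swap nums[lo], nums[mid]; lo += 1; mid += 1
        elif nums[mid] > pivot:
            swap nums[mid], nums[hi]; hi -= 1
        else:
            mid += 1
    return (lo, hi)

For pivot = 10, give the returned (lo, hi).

(3, 3)

pivot = 10; lo=0, mid=0, hi=5
nums[mid]=13>10: swap nums[0],nums[5]; hi=4 → [6, 2, 10, 9, 11, 13]
nums[mid]=6<10: swap nums[0],nums[0]; lo=1,mid=1 → [6, 2, 10, 9, 11, 13]
nums[mid]=2<10: swap nums[1],nums[1]; lo=2,mid=2 → [6, 2, 10, 9, 11, 13]
nums[mid]=10=10: mid=3
nums[mid]=9<10: swap nums[2],nums[3]; lo=3,mid=4 → [6, 2, 9, 10, 11, 13]
nums[mid]=11>10: swap nums[4],nums[4]; hi=3 → [6, 2, 9, 10, 11, 13]
end: lo=3, hi=3; nums = [6, 2, 9, 10, 11, 13]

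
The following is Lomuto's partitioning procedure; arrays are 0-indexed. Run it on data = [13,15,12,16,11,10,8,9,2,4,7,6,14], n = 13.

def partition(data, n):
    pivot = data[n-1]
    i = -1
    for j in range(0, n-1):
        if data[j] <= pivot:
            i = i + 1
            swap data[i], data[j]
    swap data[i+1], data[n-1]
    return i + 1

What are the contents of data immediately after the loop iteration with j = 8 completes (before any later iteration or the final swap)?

[13,12,11,10,8,9,2,16,15,4,7,6,14]

pivot = data[12] = 14; i = -1
j=0: data[0]=13 ≤ 14 → i=0, swap data[0],data[0] (no change) → [13,15,12,16,11,10,8,9,2,4,7,6,14]
j=1: data[1]=15 > 14 → no swap
j=2: data[2]=12 ≤ 14 → i=1, swap data[1],data[2] → [13,12,15,16,11,10,8,9,2,4,7,6,14]
j=3: data[3]=16 > 14 → no swap
j=4: data[4]=11 ≤ 14 → i=2, swap data[2],data[4] → [13,12,11,16,15,10,8,9,2,4,7,6,14]
j=5: data[5]=10 ≤ 14 → i=3, swap data[3],data[5] → [13,12,11,10,15,16,8,9,2,4,7,6,14]
j=6: data[6]=8 ≤ 14 → i=4, swap data[4],data[6] → [13,12,11,10,8,16,15,9,2,4,7,6,14]
j=7: data[7]=9 ≤ 14 → i=5, swap data[5],data[7] → [13,12,11,10,8,9,15,16,2,4,7,6,14]
j=8: data[8]=2 ≤ 14 → i=6, swap data[6],data[8] → [13,12,11,10,8,9,2,16,15,4,7,6,14]
(after j=8) data = [13,12,11,10,8,9,2,16,15,4,7,6,14]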